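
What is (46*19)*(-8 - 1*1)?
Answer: -7866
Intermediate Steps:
(46*19)*(-8 - 1*1) = 874*(-8 - 1) = 874*(-9) = -7866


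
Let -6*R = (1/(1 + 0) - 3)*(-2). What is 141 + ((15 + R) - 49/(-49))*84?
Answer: 1429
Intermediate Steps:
R = -2/3 (R = -(1/(1 + 0) - 3)*(-2)/6 = -(1/1 - 3)*(-2)/6 = -(1 - 3)*(-2)/6 = -(-1)*(-2)/3 = -1/6*4 = -2/3 ≈ -0.66667)
141 + ((15 + R) - 49/(-49))*84 = 141 + ((15 - 2/3) - 49/(-49))*84 = 141 + (43/3 - 49*(-1/49))*84 = 141 + (43/3 + 1)*84 = 141 + (46/3)*84 = 141 + 1288 = 1429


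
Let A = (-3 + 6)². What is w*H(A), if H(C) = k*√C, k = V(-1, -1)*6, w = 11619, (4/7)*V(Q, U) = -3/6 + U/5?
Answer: -5123979/20 ≈ -2.5620e+5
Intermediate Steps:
V(Q, U) = -7/8 + 7*U/20 (V(Q, U) = 7*(-3/6 + U/5)/4 = 7*(-3*⅙ + U*(⅕))/4 = 7*(-½ + U/5)/4 = -7/8 + 7*U/20)
k = -147/20 (k = (-7/8 + (7/20)*(-1))*6 = (-7/8 - 7/20)*6 = -49/40*6 = -147/20 ≈ -7.3500)
A = 9 (A = 3² = 9)
H(C) = -147*√C/20
w*H(A) = 11619*(-147*√9/20) = 11619*(-147/20*3) = 11619*(-441/20) = -5123979/20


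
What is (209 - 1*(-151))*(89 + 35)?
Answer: 44640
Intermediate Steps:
(209 - 1*(-151))*(89 + 35) = (209 + 151)*124 = 360*124 = 44640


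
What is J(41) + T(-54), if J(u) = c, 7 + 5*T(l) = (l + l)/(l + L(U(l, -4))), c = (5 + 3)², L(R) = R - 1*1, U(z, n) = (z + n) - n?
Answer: 6845/109 ≈ 62.798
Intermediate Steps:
U(z, n) = z (U(z, n) = (n + z) - n = z)
L(R) = -1 + R (L(R) = R - 1 = -1 + R)
c = 64 (c = 8² = 64)
T(l) = -7/5 + 2*l/(5*(-1 + 2*l)) (T(l) = -7/5 + ((l + l)/(l + (-1 + l)))/5 = -7/5 + ((2*l)/(-1 + 2*l))/5 = -7/5 + (2*l/(-1 + 2*l))/5 = -7/5 + 2*l/(5*(-1 + 2*l)))
J(u) = 64
J(41) + T(-54) = 64 + (7 - 12*(-54))/(5*(-1 + 2*(-54))) = 64 + (7 + 648)/(5*(-1 - 108)) = 64 + (⅕)*655/(-109) = 64 + (⅕)*(-1/109)*655 = 64 - 131/109 = 6845/109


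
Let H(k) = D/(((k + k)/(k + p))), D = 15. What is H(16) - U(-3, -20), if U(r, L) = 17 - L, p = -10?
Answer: -547/16 ≈ -34.188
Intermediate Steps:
H(k) = 15*(-10 + k)/(2*k) (H(k) = 15/(((k + k)/(k - 10))) = 15/(((2*k)/(-10 + k))) = 15/((2*k/(-10 + k))) = 15*((-10 + k)/(2*k)) = 15*(-10 + k)/(2*k))
H(16) - U(-3, -20) = (15/2 - 75/16) - (17 - 1*(-20)) = (15/2 - 75*1/16) - (17 + 20) = (15/2 - 75/16) - 1*37 = 45/16 - 37 = -547/16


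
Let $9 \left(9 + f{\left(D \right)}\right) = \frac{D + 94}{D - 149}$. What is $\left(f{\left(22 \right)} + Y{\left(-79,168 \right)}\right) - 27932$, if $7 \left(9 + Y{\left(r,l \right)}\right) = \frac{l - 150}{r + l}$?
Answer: $- \frac{19902939244}{712089} \approx -27950.0$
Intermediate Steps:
$Y{\left(r,l \right)} = -9 + \frac{-150 + l}{7 \left(l + r\right)}$ ($Y{\left(r,l \right)} = -9 + \frac{\left(l - 150\right) \frac{1}{r + l}}{7} = -9 + \frac{\left(-150 + l\right) \frac{1}{l + r}}{7} = -9 + \frac{\frac{1}{l + r} \left(-150 + l\right)}{7} = -9 + \frac{-150 + l}{7 \left(l + r\right)}$)
$f{\left(D \right)} = -9 + \frac{94 + D}{9 \left(-149 + D\right)}$ ($f{\left(D \right)} = -9 + \frac{\left(D + 94\right) \frac{1}{D - 149}}{9} = -9 + \frac{\left(94 + D\right) \frac{1}{-149 + D}}{9} = -9 + \frac{\frac{1}{-149 + D} \left(94 + D\right)}{9} = -9 + \frac{94 + D}{9 \left(-149 + D\right)}$)
$\left(f{\left(22 \right)} + Y{\left(-79,168 \right)}\right) - 27932 = \left(\frac{12163 - 1760}{9 \left(-149 + 22\right)} + \frac{-150 - -4977 - 10416}{7 \left(168 - 79\right)}\right) - 27932 = \left(\frac{12163 - 1760}{9 \left(-127\right)} + \frac{-150 + 4977 - 10416}{7 \cdot 89}\right) - 27932 = \left(\frac{1}{9} \left(- \frac{1}{127}\right) 10403 + \frac{1}{7} \cdot \frac{1}{89} \left(-5589\right)\right) - 27932 = \left(- \frac{10403}{1143} - \frac{5589}{623}\right) - 27932 = - \frac{12869296}{712089} - 27932 = - \frac{19902939244}{712089}$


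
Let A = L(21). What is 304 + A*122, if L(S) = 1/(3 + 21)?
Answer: 3709/12 ≈ 309.08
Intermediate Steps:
L(S) = 1/24
A = 1/24 ≈ 0.041667
304 + A*122 = 304 + (1/24)*122 = 304 + 61/12 = 3709/12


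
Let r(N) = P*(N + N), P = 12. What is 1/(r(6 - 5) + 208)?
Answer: 1/232 ≈ 0.0043103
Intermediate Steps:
r(N) = 24*N (r(N) = 12*(N + N) = 12*(2*N) = 24*N)
1/(r(6 - 5) + 208) = 1/(24*(6 - 5) + 208) = 1/(24*1 + 208) = 1/(24 + 208) = 1/232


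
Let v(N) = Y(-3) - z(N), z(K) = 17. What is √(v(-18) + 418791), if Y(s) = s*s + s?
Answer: 2*√104695 ≈ 647.13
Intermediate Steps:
Y(s) = s + s² (Y(s) = s² + s = s + s²)
v(N) = -11 (v(N) = -3*(1 - 3) - 1*17 = -3*(-2) - 17 = 6 - 17 = -11)
√(v(-18) + 418791) = √(-11 + 418791) = √418780 = 2*√104695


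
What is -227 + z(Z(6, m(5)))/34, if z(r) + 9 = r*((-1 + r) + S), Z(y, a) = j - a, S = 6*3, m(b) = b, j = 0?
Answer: -7787/34 ≈ -229.03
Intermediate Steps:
S = 18
Z(y, a) = -a (Z(y, a) = 0 - a = -a)
z(r) = -9 + r*(17 + r) (z(r) = -9 + r*((-1 + r) + 18) = -9 + r*(17 + r))
-227 + z(Z(6, m(5)))/34 = -227 + (-9 + (-1*5)² + 17*(-1*5))/34 = -227 + (-9 + (-5)² + 17*(-5))*(1/34) = -227 + (-9 + 25 - 85)*(1/34) = -227 - 69*1/34 = -227 - 69/34 = -7787/34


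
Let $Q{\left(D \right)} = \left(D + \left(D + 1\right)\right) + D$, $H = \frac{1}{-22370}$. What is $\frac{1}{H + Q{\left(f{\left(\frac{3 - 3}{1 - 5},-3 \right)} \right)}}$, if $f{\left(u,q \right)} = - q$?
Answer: $\frac{22370}{223699} \approx 0.1$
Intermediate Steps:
$H = - \frac{1}{22370} \approx -4.4703 \cdot 10^{-5}$
$Q{\left(D \right)} = 1 + 3 D$ ($Q{\left(D \right)} = \left(D + \left(1 + D\right)\right) + D = \left(1 + 2 D\right) + D = 1 + 3 D$)
$\frac{1}{H + Q{\left(f{\left(\frac{3 - 3}{1 - 5},-3 \right)} \right)}} = \frac{1}{- \frac{1}{22370} + \left(1 + 3 \left(\left(-1\right) \left(-3\right)\right)\right)} = \frac{1}{- \frac{1}{22370} + \left(1 + 3 \cdot 3\right)} = \frac{1}{- \frac{1}{22370} + \left(1 + 9\right)} = \frac{1}{- \frac{1}{22370} + 10} = \frac{1}{\frac{223699}{22370}} = \frac{22370}{223699}$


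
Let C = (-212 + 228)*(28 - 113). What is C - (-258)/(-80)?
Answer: -54529/40 ≈ -1363.2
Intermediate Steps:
C = -1360 (C = 16*(-85) = -1360)
C - (-258)/(-80) = -1360 - (-258)/(-80) = -1360 - (-258)*(-1)/80 = -1360 - 1*129/40 = -1360 - 129/40 = -54529/40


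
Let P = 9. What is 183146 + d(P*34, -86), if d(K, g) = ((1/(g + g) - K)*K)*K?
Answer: -1224210619/43 ≈ -2.8470e+7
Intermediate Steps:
d(K, g) = K**2*(1/(2*g) - K) (d(K, g) = ((1/(2*g) - K)*K)*K = (K*(1/(2*g) - K))*K = K**2*(1/(2*g) - K))
183146 + d(P*34, -86) = 183146 + (-(9*34)**3 + (1/2)*(9*34)**2/(-86)) = 183146 + (-1*306**3 + (1/2)*306**2*(-1/86)) = 183146 + (-1*28652616 + (1/2)*93636*(-1/86)) = 183146 + (-28652616 - 23409/43) = 183146 - 1232085897/43 = -1224210619/43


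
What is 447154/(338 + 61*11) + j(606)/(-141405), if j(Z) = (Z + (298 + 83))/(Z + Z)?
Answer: 25544843461519/57641768580 ≈ 443.17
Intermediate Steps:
j(Z) = (381 + Z)/(2*Z) (j(Z) = (Z + 381)/((2*Z)) = (381 + Z)*(1/(2*Z)) = (381 + Z)/(2*Z))
447154/(338 + 61*11) + j(606)/(-141405) = 447154/(338 + 61*11) + ((½)*(381 + 606)/606)/(-141405) = 447154/(338 + 671) + ((½)*(1/606)*987)*(-1/141405) = 447154/1009 + (329/404)*(-1/141405) = 447154*(1/1009) - 329/57127620 = 447154/1009 - 329/57127620 = 25544843461519/57641768580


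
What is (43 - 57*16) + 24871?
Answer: 24002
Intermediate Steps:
(43 - 57*16) + 24871 = (43 - 912) + 24871 = -869 + 24871 = 24002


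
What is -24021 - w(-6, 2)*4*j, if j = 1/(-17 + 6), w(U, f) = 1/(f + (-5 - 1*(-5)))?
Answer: -264229/11 ≈ -24021.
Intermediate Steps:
w(U, f) = 1/f (w(U, f) = 1/(f + (-5 + 5)) = 1/(f + 0) = 1/f)
j = -1/11 (j = 1/(-11) = -1/11 ≈ -0.090909)
-24021 - w(-6, 2)*4*j = -24021 - 4/2*(-1)/11 = -24021 - (1/2)*4*(-1)/11 = -24021 - 2*(-1)/11 = -24021 - 1*(-2/11) = -24021 + 2/11 = -264229/11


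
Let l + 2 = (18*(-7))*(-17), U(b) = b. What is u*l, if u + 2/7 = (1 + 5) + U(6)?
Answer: 175480/7 ≈ 25069.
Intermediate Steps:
u = 82/7 (u = -2/7 + ((1 + 5) + 6) = -2/7 + (6 + 6) = -2/7 + 12 = 82/7 ≈ 11.714)
l = 2140 (l = -2 + (18*(-7))*(-17) = -2 - 126*(-17) = -2 + 2142 = 2140)
u*l = (82/7)*2140 = 175480/7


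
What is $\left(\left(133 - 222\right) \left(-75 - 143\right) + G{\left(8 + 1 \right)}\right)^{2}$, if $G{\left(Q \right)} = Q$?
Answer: $376786921$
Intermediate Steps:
$\left(\left(133 - 222\right) \left(-75 - 143\right) + G{\left(8 + 1 \right)}\right)^{2} = \left(\left(133 - 222\right) \left(-75 - 143\right) + \left(8 + 1\right)\right)^{2} = \left(\left(-89\right) \left(-218\right) + 9\right)^{2} = \left(19402 + 9\right)^{2} = 19411^{2} = 376786921$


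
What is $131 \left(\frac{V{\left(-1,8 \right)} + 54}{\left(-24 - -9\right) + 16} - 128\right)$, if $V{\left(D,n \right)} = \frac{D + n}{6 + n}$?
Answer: $- \frac{19257}{2} \approx -9628.5$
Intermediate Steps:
$V{\left(D,n \right)} = \frac{D + n}{6 + n}$
$131 \left(\frac{V{\left(-1,8 \right)} + 54}{\left(-24 - -9\right) + 16} - 128\right) = 131 \left(\frac{\frac{-1 + 8}{6 + 8} + 54}{\left(-24 - -9\right) + 16} - 128\right) = 131 \left(\frac{\frac{1}{14} \cdot 7 + 54}{\left(-24 + 9\right) + 16} - 128\right) = 131 \left(\frac{\frac{1}{14} \cdot 7 + 54}{-15 + 16} - 128\right) = 131 \left(\frac{\frac{1}{2} + 54}{1} - 128\right) = 131 \left(\frac{109}{2} \cdot 1 - 128\right) = 131 \left(\frac{109}{2} - 128\right) = 131 \left(- \frac{147}{2}\right) = - \frac{19257}{2}$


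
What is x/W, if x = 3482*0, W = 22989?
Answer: 0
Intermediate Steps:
x = 0
x/W = 0/22989 = 0*(1/22989) = 0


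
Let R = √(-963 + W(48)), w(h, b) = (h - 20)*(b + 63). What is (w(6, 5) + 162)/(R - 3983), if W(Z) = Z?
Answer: 1573285/7932602 + 395*I*√915/7932602 ≈ 0.19833 + 0.0015062*I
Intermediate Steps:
w(h, b) = (-20 + h)*(63 + b)
R = I*√915 (R = √(-963 + 48) = √(-915) = I*√915 ≈ 30.249*I)
(w(6, 5) + 162)/(R - 3983) = ((-1260 - 20*5 + 63*6 + 5*6) + 162)/(I*√915 - 3983) = ((-1260 - 100 + 378 + 30) + 162)/(-3983 + I*√915) = (-952 + 162)/(-3983 + I*√915) = -790/(-3983 + I*√915)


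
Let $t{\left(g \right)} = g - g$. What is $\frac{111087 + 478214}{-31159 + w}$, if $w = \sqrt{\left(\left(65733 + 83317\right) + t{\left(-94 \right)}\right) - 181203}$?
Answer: $- \frac{18362029859}{970915434} - \frac{589301 i \sqrt{32153}}{970915434} \approx -18.912 - 0.10883 i$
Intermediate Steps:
$t{\left(g \right)} = 0$
$w = i \sqrt{32153}$ ($w = \sqrt{\left(\left(65733 + 83317\right) + 0\right) - 181203} = \sqrt{\left(149050 + 0\right) - 181203} = \sqrt{149050 - 181203} = \sqrt{-32153} = i \sqrt{32153} \approx 179.31 i$)
$\frac{111087 + 478214}{-31159 + w} = \frac{111087 + 478214}{-31159 + i \sqrt{32153}} = \frac{589301}{-31159 + i \sqrt{32153}}$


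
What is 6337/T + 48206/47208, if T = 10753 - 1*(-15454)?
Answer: 781245869/618590028 ≈ 1.2629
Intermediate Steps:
T = 26207 (T = 10753 + 15454 = 26207)
6337/T + 48206/47208 = 6337/26207 + 48206/47208 = 6337*(1/26207) + 48206*(1/47208) = 6337/26207 + 24103/23604 = 781245869/618590028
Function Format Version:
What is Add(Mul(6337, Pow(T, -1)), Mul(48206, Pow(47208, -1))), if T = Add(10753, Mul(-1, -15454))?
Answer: Rational(781245869, 618590028) ≈ 1.2629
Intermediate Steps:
T = 26207 (T = Add(10753, 15454) = 26207)
Add(Mul(6337, Pow(T, -1)), Mul(48206, Pow(47208, -1))) = Add(Mul(6337, Pow(26207, -1)), Mul(48206, Pow(47208, -1))) = Add(Mul(6337, Rational(1, 26207)), Mul(48206, Rational(1, 47208))) = Add(Rational(6337, 26207), Rational(24103, 23604)) = Rational(781245869, 618590028)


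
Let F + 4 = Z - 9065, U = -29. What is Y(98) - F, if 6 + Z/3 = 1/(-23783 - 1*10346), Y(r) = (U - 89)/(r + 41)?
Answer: 43104074192/4743931 ≈ 9086.2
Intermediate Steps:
Y(r) = -118/(41 + r) (Y(r) = (-29 - 89)/(r + 41) = -118/(41 + r))
Z = -614325/34129 (Z = -18 + 3/(-23783 - 1*10346) = -18 + 3/(-23783 - 10346) = -18 + 3/(-34129) = -18 + 3*(-1/34129) = -18 - 3/34129 = -614325/34129 ≈ -18.000)
F = -310130226/34129 (F = -4 + (-614325/34129 - 9065) = -4 - 309993710/34129 = -310130226/34129 ≈ -9087.0)
Y(98) - F = -118/(41 + 98) - 1*(-310130226/34129) = -118/139 + 310130226/34129 = 43104074192/4743931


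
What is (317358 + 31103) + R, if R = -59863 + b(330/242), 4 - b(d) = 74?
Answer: 288528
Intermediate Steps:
b(d) = -70 (b(d) = 4 - 1*74 = 4 - 74 = -70)
R = -59933 (R = -59863 - 70 = -59933)
(317358 + 31103) + R = (317358 + 31103) - 59933 = 348461 - 59933 = 288528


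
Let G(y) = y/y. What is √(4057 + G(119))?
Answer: √4058 ≈ 63.702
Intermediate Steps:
G(y) = 1
√(4057 + G(119)) = √(4057 + 1) = √4058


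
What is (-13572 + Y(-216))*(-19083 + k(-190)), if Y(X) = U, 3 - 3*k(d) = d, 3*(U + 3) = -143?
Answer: 2331764608/9 ≈ 2.5909e+8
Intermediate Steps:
U = -152/3 (U = -3 + (⅓)*(-143) = -3 - 143/3 = -152/3 ≈ -50.667)
k(d) = 1 - d/3
Y(X) = -152/3
(-13572 + Y(-216))*(-19083 + k(-190)) = (-13572 - 152/3)*(-19083 + (1 - ⅓*(-190))) = -40868*(-19083 + (1 + 190/3))/3 = -40868*(-19083 + 193/3)/3 = -40868/3*(-57056/3) = 2331764608/9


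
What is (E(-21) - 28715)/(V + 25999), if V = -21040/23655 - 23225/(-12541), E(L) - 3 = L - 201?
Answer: -858348390957/771308009738 ≈ -1.1128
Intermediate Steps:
E(L) = -198 + L (E(L) = 3 + (L - 201) = 3 + (-201 + L) = -198 + L)
V = 57104947/59331471 (V = -21040*1/23655 - 23225*(-1/12541) = -4208/4731 + 23225/12541 = 57104947/59331471 ≈ 0.96247)
(E(-21) - 28715)/(V + 25999) = ((-198 - 21) - 28715)/(57104947/59331471 + 25999) = (-219 - 28715)/(1542616019476/59331471) = -28934*59331471/1542616019476 = -858348390957/771308009738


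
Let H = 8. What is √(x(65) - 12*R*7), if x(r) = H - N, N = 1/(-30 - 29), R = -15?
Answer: √4413967/59 ≈ 35.609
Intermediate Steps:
N = -1/59 (N = 1/(-59) = -1/59 ≈ -0.016949)
x(r) = 473/59 (x(r) = 8 - 1*(-1/59) = 8 + 1/59 = 473/59)
√(x(65) - 12*R*7) = √(473/59 - 12*(-15)*7) = √(473/59 + 180*7) = √(473/59 + 1260) = √(74813/59) = √4413967/59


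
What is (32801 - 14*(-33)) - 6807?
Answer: 26456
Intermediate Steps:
(32801 - 14*(-33)) - 6807 = (32801 + 462) - 6807 = 33263 - 6807 = 26456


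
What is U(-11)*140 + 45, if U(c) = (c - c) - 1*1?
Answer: -95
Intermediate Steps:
U(c) = -1 (U(c) = 0 - 1 = -1)
U(-11)*140 + 45 = -1*140 + 45 = -140 + 45 = -95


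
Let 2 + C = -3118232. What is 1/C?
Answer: -1/3118234 ≈ -3.2069e-7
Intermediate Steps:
C = -3118234 (C = -2 - 3118232 = -3118234)
1/C = 1/(-3118234) = -1/3118234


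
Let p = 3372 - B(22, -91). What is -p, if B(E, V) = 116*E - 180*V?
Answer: 15560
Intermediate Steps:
B(E, V) = -180*V + 116*E
p = -15560 (p = 3372 - (-180*(-91) + 116*22) = 3372 - (16380 + 2552) = 3372 - 1*18932 = 3372 - 18932 = -15560)
-p = -1*(-15560) = 15560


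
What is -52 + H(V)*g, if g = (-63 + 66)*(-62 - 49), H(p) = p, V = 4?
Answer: -1384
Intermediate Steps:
g = -333 (g = 3*(-111) = -333)
-52 + H(V)*g = -52 + 4*(-333) = -52 - 1332 = -1384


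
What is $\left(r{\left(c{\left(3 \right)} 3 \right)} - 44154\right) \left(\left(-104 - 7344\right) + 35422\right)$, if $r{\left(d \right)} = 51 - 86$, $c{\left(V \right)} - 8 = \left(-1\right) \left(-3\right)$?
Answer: $-1236143086$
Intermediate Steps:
$c{\left(V \right)} = 11$ ($c{\left(V \right)} = 8 - -3 = 8 + 3 = 11$)
$r{\left(d \right)} = -35$ ($r{\left(d \right)} = 51 - 86 = -35$)
$\left(r{\left(c{\left(3 \right)} 3 \right)} - 44154\right) \left(\left(-104 - 7344\right) + 35422\right) = \left(-35 - 44154\right) \left(\left(-104 - 7344\right) + 35422\right) = - 44189 \left(\left(-104 - 7344\right) + 35422\right) = - 44189 \left(-7448 + 35422\right) = \left(-44189\right) 27974 = -1236143086$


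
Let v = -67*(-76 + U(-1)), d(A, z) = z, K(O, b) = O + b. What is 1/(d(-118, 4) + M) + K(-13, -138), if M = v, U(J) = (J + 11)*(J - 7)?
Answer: -1578855/10456 ≈ -151.00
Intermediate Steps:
U(J) = (-7 + J)*(11 + J) (U(J) = (11 + J)*(-7 + J) = (-7 + J)*(11 + J))
v = 10452 (v = -67*(-76 + (-77 + (-1)**2 + 4*(-1))) = -67*(-76 + (-77 + 1 - 4)) = -67*(-76 - 80) = -67*(-156) = 10452)
M = 10452
1/(d(-118, 4) + M) + K(-13, -138) = 1/(4 + 10452) + (-13 - 138) = 1/10456 - 151 = -1578855/10456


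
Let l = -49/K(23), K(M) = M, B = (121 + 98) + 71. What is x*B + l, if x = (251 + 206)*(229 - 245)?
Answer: -48771089/23 ≈ -2.1205e+6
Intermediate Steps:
B = 290 (B = 219 + 71 = 290)
l = -49/23 ≈ -2.1304
x = -7312 (x = 457*(-16) = -7312)
x*B + l = -7312*290 - 49/23 = -2120480 - 49/23 = -48771089/23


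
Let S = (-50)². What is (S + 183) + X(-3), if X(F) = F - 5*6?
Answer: 2650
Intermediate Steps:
S = 2500
X(F) = -30 + F (X(F) = F - 30 = -30 + F)
(S + 183) + X(-3) = (2500 + 183) + (-30 - 3) = 2683 - 33 = 2650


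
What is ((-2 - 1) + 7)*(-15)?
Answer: -60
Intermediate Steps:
((-2 - 1) + 7)*(-15) = (-3 + 7)*(-15) = 4*(-15) = -60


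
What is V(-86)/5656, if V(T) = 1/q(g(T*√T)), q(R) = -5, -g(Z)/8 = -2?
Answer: -1/28280 ≈ -3.5361e-5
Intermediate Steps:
g(Z) = 16 (g(Z) = -8*(-2) = 16)
V(T) = -⅕ (V(T) = 1/(-5) = -⅕)
V(-86)/5656 = -⅕/5656 = -⅕*1/5656 = -1/28280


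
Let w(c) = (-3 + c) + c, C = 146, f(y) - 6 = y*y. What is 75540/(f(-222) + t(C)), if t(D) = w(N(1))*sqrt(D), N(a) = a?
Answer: 1861683300/1214751977 + 37770*sqrt(146)/1214751977 ≈ 1.5329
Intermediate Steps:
f(y) = 6 + y**2 (f(y) = 6 + y*y = 6 + y**2)
w(c) = -3 + 2*c
t(D) = -sqrt(D) (t(D) = (-3 + 2*1)*sqrt(D) = (-3 + 2)*sqrt(D) = -sqrt(D))
75540/(f(-222) + t(C)) = 75540/((6 + (-222)**2) - sqrt(146)) = 75540/((6 + 49284) - sqrt(146)) = 75540/(49290 - sqrt(146))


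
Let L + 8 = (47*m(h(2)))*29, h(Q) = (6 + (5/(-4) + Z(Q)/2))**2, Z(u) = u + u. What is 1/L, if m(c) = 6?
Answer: 1/8170 ≈ 0.00012240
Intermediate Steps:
Z(u) = 2*u
h(Q) = (19/4 + Q)**2 (h(Q) = (6 + (5/(-4) + (2*Q)/2))**2 = (6 + (5*(-1/4) + (2*Q)*(1/2)))**2 = (6 + (-5/4 + Q))**2 = (19/4 + Q)**2)
L = 8170 (L = -8 + (47*6)*29 = -8 + 282*29 = -8 + 8178 = 8170)
1/L = 1/8170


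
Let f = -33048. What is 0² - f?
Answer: 33048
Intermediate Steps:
0² - f = 0² - 1*(-33048) = 0 + 33048 = 33048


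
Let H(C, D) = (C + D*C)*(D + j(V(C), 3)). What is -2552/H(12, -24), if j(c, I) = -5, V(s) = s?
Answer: -22/69 ≈ -0.31884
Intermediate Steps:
H(C, D) = (-5 + D)*(C + C*D) (H(C, D) = (C + D*C)*(D - 5) = (C + C*D)*(-5 + D) = (-5 + D)*(C + C*D))
-2552/H(12, -24) = -2552*1/(12*(-5 + (-24)² - 4*(-24))) = -2552*1/(12*(-5 + 576 + 96)) = -2552/(12*667) = -2552/8004 = -2552*1/8004 = -22/69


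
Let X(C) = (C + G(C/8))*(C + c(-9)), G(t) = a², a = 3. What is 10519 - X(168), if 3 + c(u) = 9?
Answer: -20279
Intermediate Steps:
c(u) = 6 (c(u) = -3 + 9 = 6)
G(t) = 9 (G(t) = 3² = 9)
X(C) = (6 + C)*(9 + C) (X(C) = (C + 9)*(C + 6) = (9 + C)*(6 + C) = (6 + C)*(9 + C))
10519 - X(168) = 10519 - (54 + 168² + 15*168) = 10519 - (54 + 28224 + 2520) = 10519 - 1*30798 = 10519 - 30798 = -20279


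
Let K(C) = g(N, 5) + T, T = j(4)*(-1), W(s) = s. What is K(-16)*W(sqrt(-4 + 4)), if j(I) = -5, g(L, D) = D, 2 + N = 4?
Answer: 0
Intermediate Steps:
N = 2 (N = -2 + 4 = 2)
T = 5 (T = -5*(-1) = 5)
K(C) = 10 (K(C) = 5 + 5 = 10)
K(-16)*W(sqrt(-4 + 4)) = 10*sqrt(-4 + 4) = 10*sqrt(0) = 10*0 = 0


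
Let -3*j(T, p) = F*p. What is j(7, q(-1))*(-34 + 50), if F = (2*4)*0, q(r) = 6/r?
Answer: 0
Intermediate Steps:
F = 0 (F = 8*0 = 0)
j(T, p) = 0 (j(T, p) = -0*p = -⅓*0 = 0)
j(7, q(-1))*(-34 + 50) = 0*(-34 + 50) = 0*16 = 0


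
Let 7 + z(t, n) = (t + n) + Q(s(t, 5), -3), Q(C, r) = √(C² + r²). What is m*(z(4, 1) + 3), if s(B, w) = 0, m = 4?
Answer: 16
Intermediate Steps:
z(t, n) = -4 + n + t (z(t, n) = -7 + ((t + n) + √(0² + (-3)²)) = -7 + ((n + t) + √(0 + 9)) = -7 + ((n + t) + √9) = -7 + ((n + t) + 3) = -7 + (3 + n + t) = -4 + n + t)
m*(z(4, 1) + 3) = 4*((-4 + 1 + 4) + 3) = 4*(1 + 3) = 4*4 = 16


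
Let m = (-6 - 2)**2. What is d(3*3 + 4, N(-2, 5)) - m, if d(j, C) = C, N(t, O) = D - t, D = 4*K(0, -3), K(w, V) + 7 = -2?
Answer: -98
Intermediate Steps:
m = 64 (m = (-8)**2 = 64)
K(w, V) = -9 (K(w, V) = -7 - 2 = -9)
D = -36 (D = 4*(-9) = -36)
N(t, O) = -36 - t
d(3*3 + 4, N(-2, 5)) - m = (-36 - 1*(-2)) - 1*64 = (-36 + 2) - 64 = -34 - 64 = -98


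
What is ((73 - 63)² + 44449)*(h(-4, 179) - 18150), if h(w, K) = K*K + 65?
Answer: 621725844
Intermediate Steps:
h(w, K) = 65 + K² (h(w, K) = K² + 65 = 65 + K²)
((73 - 63)² + 44449)*(h(-4, 179) - 18150) = ((73 - 63)² + 44449)*((65 + 179²) - 18150) = (10² + 44449)*((65 + 32041) - 18150) = (100 + 44449)*(32106 - 18150) = 44549*13956 = 621725844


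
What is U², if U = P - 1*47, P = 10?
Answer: 1369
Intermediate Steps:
U = -37 (U = 10 - 1*47 = 10 - 47 = -37)
U² = (-37)² = 1369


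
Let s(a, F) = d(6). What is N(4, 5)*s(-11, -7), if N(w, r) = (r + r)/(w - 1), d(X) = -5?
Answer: -50/3 ≈ -16.667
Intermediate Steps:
N(w, r) = 2*r/(-1 + w) (N(w, r) = (2*r)/(-1 + w) = 2*r/(-1 + w))
s(a, F) = -5
N(4, 5)*s(-11, -7) = (2*5/(-1 + 4))*(-5) = (2*5/3)*(-5) = (2*5*(1/3))*(-5) = (10/3)*(-5) = -50/3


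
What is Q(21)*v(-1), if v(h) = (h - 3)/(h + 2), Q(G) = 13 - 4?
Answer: -36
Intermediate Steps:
Q(G) = 9
v(h) = (-3 + h)/(2 + h)
Q(21)*v(-1) = 9*((-3 - 1)/(2 - 1)) = 9*(-4/1) = 9*(1*(-4)) = 9*(-4) = -36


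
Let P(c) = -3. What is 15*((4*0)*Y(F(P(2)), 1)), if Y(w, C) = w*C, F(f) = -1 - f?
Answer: 0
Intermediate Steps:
Y(w, C) = C*w
15*((4*0)*Y(F(P(2)), 1)) = 15*((4*0)*(1*(-1 - 1*(-3)))) = 15*(0*(1*(-1 + 3))) = 15*(0*(1*2)) = 15*(0*2) = 15*0 = 0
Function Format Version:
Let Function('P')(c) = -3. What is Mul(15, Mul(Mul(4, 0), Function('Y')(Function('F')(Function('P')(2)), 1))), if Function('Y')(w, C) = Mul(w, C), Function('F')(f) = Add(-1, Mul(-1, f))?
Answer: 0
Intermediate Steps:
Function('Y')(w, C) = Mul(C, w)
Mul(15, Mul(Mul(4, 0), Function('Y')(Function('F')(Function('P')(2)), 1))) = Mul(15, Mul(Mul(4, 0), Mul(1, Add(-1, Mul(-1, -3))))) = Mul(15, Mul(0, Mul(1, Add(-1, 3)))) = Mul(15, Mul(0, Mul(1, 2))) = Mul(15, Mul(0, 2)) = Mul(15, 0) = 0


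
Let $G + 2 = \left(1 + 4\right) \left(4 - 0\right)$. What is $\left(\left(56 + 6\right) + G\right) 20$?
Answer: $1600$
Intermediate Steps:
$G = 18$ ($G = -2 + \left(1 + 4\right) \left(4 - 0\right) = -2 + 5 \left(4 + 0\right) = -2 + 5 \cdot 4 = -2 + 20 = 18$)
$\left(\left(56 + 6\right) + G\right) 20 = \left(\left(56 + 6\right) + 18\right) 20 = \left(62 + 18\right) 20 = 80 \cdot 20 = 1600$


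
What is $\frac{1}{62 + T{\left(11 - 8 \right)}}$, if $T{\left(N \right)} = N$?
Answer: $\frac{1}{65} \approx 0.015385$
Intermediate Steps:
$\frac{1}{62 + T{\left(11 - 8 \right)}} = \frac{1}{62 + \left(11 - 8\right)} = \frac{1}{62 + 3} = \frac{1}{65}$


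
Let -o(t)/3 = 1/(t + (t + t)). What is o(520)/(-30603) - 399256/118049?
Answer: -6353584193311/1878579844440 ≈ -3.3821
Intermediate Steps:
o(t) = -1/t (o(t) = -3/(t + (t + t)) = -3/(t + 2*t) = -3*1/(3*t) = -1/t)
o(520)/(-30603) - 399256/118049 = -1/520/(-30603) - 399256/118049 = -1*1/520*(-1/30603) - 399256*1/118049 = -1/520*(-1/30603) - 399256/118049 = 1/15913560 - 399256/118049 = -6353584193311/1878579844440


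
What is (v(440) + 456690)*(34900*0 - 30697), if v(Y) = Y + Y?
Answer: -14046026290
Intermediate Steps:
v(Y) = 2*Y
(v(440) + 456690)*(34900*0 - 30697) = (2*440 + 456690)*(34900*0 - 30697) = (880 + 456690)*(0 - 30697) = 457570*(-30697) = -14046026290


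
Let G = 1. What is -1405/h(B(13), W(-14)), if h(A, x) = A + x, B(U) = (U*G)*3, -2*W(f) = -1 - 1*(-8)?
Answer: -2810/71 ≈ -39.577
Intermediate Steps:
W(f) = -7/2 (W(f) = -(-1 - 1*(-8))/2 = -(-1 + 8)/2 = -1/2*7 = -7/2)
B(U) = 3*U (B(U) = (U*1)*3 = U*3 = 3*U)
-1405/h(B(13), W(-14)) = -1405/(3*13 - 7/2) = -1405/(39 - 7/2) = -1405/71/2 = -1405*2/71 = -2810/71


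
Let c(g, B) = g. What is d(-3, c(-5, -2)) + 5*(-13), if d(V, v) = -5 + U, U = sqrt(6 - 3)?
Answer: -70 + sqrt(3) ≈ -68.268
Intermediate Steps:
U = sqrt(3) ≈ 1.7320
d(V, v) = -5 + sqrt(3)
d(-3, c(-5, -2)) + 5*(-13) = (-5 + sqrt(3)) + 5*(-13) = (-5 + sqrt(3)) - 65 = -70 + sqrt(3)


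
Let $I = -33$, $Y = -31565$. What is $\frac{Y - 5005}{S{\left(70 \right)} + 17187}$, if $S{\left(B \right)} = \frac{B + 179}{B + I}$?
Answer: $- \frac{225515}{106028} \approx -2.1269$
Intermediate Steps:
$S{\left(B \right)} = \frac{179 + B}{-33 + B}$ ($S{\left(B \right)} = \frac{B + 179}{B - 33} = \frac{179 + B}{-33 + B}$)
$\frac{Y - 5005}{S{\left(70 \right)} + 17187} = \frac{-31565 - 5005}{\frac{179 + 70}{-33 + 70} + 17187} = - \frac{36570}{\frac{1}{37} \cdot 249 + 17187} = - \frac{36570}{\frac{249}{37} + 17187} = - \frac{36570}{\frac{636168}{37}} = \left(-36570\right) \frac{37}{636168} = - \frac{225515}{106028}$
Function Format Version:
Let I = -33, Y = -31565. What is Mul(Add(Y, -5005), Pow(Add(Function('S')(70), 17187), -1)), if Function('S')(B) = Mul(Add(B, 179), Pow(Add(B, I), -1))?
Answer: Rational(-225515, 106028) ≈ -2.1269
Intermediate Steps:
Function('S')(B) = Mul(Pow(Add(-33, B), -1), Add(179, B)) (Function('S')(B) = Mul(Add(B, 179), Pow(Add(B, -33), -1)) = Mul(Add(179, B), Pow(Add(-33, B), -1)) = Mul(Pow(Add(-33, B), -1), Add(179, B)))
Mul(Add(Y, -5005), Pow(Add(Function('S')(70), 17187), -1)) = Mul(Add(-31565, -5005), Pow(Add(Mul(Pow(Add(-33, 70), -1), Add(179, 70)), 17187), -1)) = Mul(-36570, Pow(Add(Mul(Pow(37, -1), 249), 17187), -1)) = Mul(-36570, Pow(Add(Mul(Rational(1, 37), 249), 17187), -1)) = Mul(-36570, Pow(Add(Rational(249, 37), 17187), -1)) = Mul(-36570, Pow(Rational(636168, 37), -1)) = Mul(-36570, Rational(37, 636168)) = Rational(-225515, 106028)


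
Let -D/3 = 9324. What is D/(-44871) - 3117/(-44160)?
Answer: 152789603/220167040 ≈ 0.69397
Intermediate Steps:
D = -27972 (D = -3*9324 = -27972)
D/(-44871) - 3117/(-44160) = -27972/(-44871) - 3117/(-44160) = -27972*(-1/44871) - 3117*(-1/44160) = 9324/14957 + 1039/14720 = 152789603/220167040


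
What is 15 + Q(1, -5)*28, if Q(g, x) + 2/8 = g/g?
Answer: 36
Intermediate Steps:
Q(g, x) = ¾ (Q(g, x) = -¼ + g/g = -¼ + 1 = ¾)
15 + Q(1, -5)*28 = 15 + (¾)*28 = 15 + 21 = 36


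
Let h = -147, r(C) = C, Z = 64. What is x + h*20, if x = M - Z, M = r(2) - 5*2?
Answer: -3012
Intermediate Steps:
M = -8 (M = 2 - 5*2 = 2 - 10 = -8)
x = -72 (x = -8 - 1*64 = -8 - 64 = -72)
x + h*20 = -72 - 147*20 = -72 - 2940 = -3012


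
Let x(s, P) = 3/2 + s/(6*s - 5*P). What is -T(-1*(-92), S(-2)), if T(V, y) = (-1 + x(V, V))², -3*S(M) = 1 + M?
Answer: -9/4 ≈ -2.2500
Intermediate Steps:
S(M) = -⅓ - M/3 (S(M) = -(1 + M)/3 = -⅓ - M/3)
x(s, P) = 3/2 + s/(-5*P + 6*s) (x(s, P) = 3*(½) + s/(-5*P + 6*s) = 3/2 + s/(-5*P + 6*s))
T(V, y) = 9/4 (T(V, y) = (-1 + 5*(-4*V + 3*V)/(2*(-6*V + 5*V)))² = (-1 + 5*(-V)/(2*((-V))))² = (-1 + 5*(-1/V)*(-V)/2)² = (-1 + 5/2)² = (3/2)² = 9/4)
-T(-1*(-92), S(-2)) = -1*9/4 = -9/4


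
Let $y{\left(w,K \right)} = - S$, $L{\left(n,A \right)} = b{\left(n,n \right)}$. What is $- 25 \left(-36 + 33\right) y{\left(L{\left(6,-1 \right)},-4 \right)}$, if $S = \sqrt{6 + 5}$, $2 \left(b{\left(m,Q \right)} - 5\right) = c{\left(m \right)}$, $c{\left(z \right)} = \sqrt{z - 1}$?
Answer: $- 75 \sqrt{11} \approx -248.75$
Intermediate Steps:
$c{\left(z \right)} = \sqrt{-1 + z}$
$b{\left(m,Q \right)} = 5 + \frac{\sqrt{-1 + m}}{2}$
$L{\left(n,A \right)} = 5 + \frac{\sqrt{-1 + n}}{2}$
$S = \sqrt{11} \approx 3.3166$
$y{\left(w,K \right)} = - \sqrt{11}$
$- 25 \left(-36 + 33\right) y{\left(L{\left(6,-1 \right)},-4 \right)} = - 25 \left(-36 + 33\right) \left(- \sqrt{11}\right) = \left(-25\right) \left(-3\right) \left(- \sqrt{11}\right) = 75 \left(- \sqrt{11}\right) = - 75 \sqrt{11}$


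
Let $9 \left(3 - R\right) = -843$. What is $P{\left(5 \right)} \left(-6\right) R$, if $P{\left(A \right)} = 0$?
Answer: $0$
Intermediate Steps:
$R = \frac{290}{3}$ ($R = 3 - - \frac{281}{3} = 3 + \frac{281}{3} = \frac{290}{3} \approx 96.667$)
$P{\left(5 \right)} \left(-6\right) R = 0 \left(-6\right) \frac{290}{3} = 0 \cdot \frac{290}{3} = 0$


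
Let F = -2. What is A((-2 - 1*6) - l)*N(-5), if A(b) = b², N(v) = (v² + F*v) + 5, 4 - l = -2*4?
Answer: 16000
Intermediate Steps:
l = 12 (l = 4 - (-2)*4 = 4 - 1*(-8) = 4 + 8 = 12)
N(v) = 5 + v² - 2*v (N(v) = (v² - 2*v) + 5 = 5 + v² - 2*v)
A((-2 - 1*6) - l)*N(-5) = ((-2 - 1*6) - 1*12)²*(5 + (-5)² - 2*(-5)) = ((-2 - 6) - 12)²*(5 + 25 + 10) = (-8 - 12)²*40 = (-20)²*40 = 400*40 = 16000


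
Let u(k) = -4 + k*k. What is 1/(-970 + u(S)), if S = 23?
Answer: -1/445 ≈ -0.0022472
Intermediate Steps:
u(k) = -4 + k²
1/(-970 + u(S)) = 1/(-970 + (-4 + 23²)) = 1/(-970 + (-4 + 529)) = 1/(-970 + 525) = 1/(-445) = -1/445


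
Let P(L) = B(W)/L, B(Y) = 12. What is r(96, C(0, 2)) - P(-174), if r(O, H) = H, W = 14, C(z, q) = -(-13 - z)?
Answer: 379/29 ≈ 13.069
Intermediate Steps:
C(z, q) = 13 + z
P(L) = 12/L
r(96, C(0, 2)) - P(-174) = (13 + 0) - 12/(-174) = 13 - 12*(-1)/174 = 13 - 1*(-2/29) = 13 + 2/29 = 379/29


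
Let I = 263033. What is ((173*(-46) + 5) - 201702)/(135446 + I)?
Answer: -209655/398479 ≈ -0.52614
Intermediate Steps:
((173*(-46) + 5) - 201702)/(135446 + I) = ((173*(-46) + 5) - 201702)/(135446 + 263033) = ((-7958 + 5) - 201702)/398479 = (-7953 - 201702)*(1/398479) = -209655*1/398479 = -209655/398479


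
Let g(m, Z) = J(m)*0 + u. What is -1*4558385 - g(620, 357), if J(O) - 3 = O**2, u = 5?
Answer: -4558390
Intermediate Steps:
J(O) = 3 + O**2
g(m, Z) = 5 (g(m, Z) = (3 + m**2)*0 + 5 = 0 + 5 = 5)
-1*4558385 - g(620, 357) = -1*4558385 - 1*5 = -4558385 - 5 = -4558390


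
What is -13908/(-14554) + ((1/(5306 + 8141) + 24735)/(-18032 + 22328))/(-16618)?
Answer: 175615171902269/183838814388264 ≈ 0.95527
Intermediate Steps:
-13908/(-14554) + ((1/(5306 + 8141) + 24735)/(-18032 + 22328))/(-16618) = -13908*(-1/14554) + ((1/13447 + 24735)/4296)*(-1/16618) = 366/383 + ((1/13447 + 24735)*(1/4296))*(-1/16618) = 366/383 + ((332611546/13447)*(1/4296))*(-1/16618) = 366/383 + (166305773/28884156)*(-1/16618) = 366/383 - 166305773/479996904408 = 175615171902269/183838814388264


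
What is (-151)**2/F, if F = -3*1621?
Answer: -22801/4863 ≈ -4.6887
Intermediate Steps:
F = -4863
(-151)**2/F = (-151)**2/(-4863) = 22801*(-1/4863) = -22801/4863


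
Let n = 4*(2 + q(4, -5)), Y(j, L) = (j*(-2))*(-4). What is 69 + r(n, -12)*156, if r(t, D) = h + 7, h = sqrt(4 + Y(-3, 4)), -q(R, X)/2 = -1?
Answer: 1161 + 312*I*sqrt(5) ≈ 1161.0 + 697.65*I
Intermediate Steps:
q(R, X) = 2 (q(R, X) = -2*(-1) = 2)
Y(j, L) = 8*j (Y(j, L) = -2*j*(-4) = 8*j)
h = 2*I*sqrt(5) (h = sqrt(4 + 8*(-3)) = sqrt(4 - 24) = sqrt(-20) = 2*I*sqrt(5) ≈ 4.4721*I)
n = 16 (n = 4*(2 + 2) = 4*4 = 16)
r(t, D) = 7 + 2*I*sqrt(5) (r(t, D) = 2*I*sqrt(5) + 7 = 7 + 2*I*sqrt(5))
69 + r(n, -12)*156 = 69 + (7 + 2*I*sqrt(5))*156 = 69 + (1092 + 312*I*sqrt(5)) = 1161 + 312*I*sqrt(5)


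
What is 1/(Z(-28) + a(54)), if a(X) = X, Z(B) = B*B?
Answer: 1/838 ≈ 0.0011933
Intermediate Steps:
Z(B) = B²
1/(Z(-28) + a(54)) = 1/((-28)² + 54) = 1/(784 + 54) = 1/838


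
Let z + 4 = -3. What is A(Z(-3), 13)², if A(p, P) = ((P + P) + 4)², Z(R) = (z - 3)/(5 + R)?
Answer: 810000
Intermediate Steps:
z = -7 (z = -4 - 3 = -7)
Z(R) = -10/(5 + R) (Z(R) = (-7 - 3)/(5 + R) = -10/(5 + R))
A(p, P) = (4 + 2*P)² (A(p, P) = (2*P + 4)² = (4 + 2*P)²)
A(Z(-3), 13)² = (4*(2 + 13)²)² = (4*15²)² = (4*225)² = 900² = 810000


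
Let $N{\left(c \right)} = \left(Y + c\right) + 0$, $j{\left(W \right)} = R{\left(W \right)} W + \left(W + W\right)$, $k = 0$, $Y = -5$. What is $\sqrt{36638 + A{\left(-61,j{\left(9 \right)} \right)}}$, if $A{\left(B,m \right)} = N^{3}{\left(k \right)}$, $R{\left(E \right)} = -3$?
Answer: $3 \sqrt{4057} \approx 191.08$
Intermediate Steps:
$j{\left(W \right)} = - W$ ($j{\left(W \right)} = - 3 W + \left(W + W\right) = - 3 W + 2 W = - W$)
$N{\left(c \right)} = -5 + c$ ($N{\left(c \right)} = \left(-5 + c\right) + 0 = -5 + c$)
$A{\left(B,m \right)} = -125$ ($A{\left(B,m \right)} = \left(-5 + 0\right)^{3} = \left(-5\right)^{3} = -125$)
$\sqrt{36638 + A{\left(-61,j{\left(9 \right)} \right)}} = \sqrt{36638 - 125} = \sqrt{36513} = 3 \sqrt{4057}$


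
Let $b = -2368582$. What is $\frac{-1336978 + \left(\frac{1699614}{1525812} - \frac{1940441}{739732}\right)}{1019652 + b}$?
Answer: $\frac{125753168831127933}{126877204068220760} \approx 0.99114$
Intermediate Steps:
$\frac{-1336978 + \left(\frac{1699614}{1525812} - \frac{1940441}{739732}\right)}{1019652 + b} = \frac{-1336978 + \left(\frac{1699614}{1525812} - \frac{1940441}{739732}\right)}{1019652 - 2368582} = \frac{-1336978 + \left(1699614 \cdot \frac{1}{1525812} - \frac{1940441}{739732}\right)}{-1348930} = \left(-1336978 + \left(\frac{283269}{254302} - \frac{1940441}{739732}\right)\right) \left(- \frac{1}{1348930}\right) = \left(-1336978 - \frac{141957441637}{94057663532}\right) \left(- \frac{1}{1348930}\right) = \left(- \frac{125753168831127933}{94057663532}\right) \left(- \frac{1}{1348930}\right) = \frac{125753168831127933}{126877204068220760}$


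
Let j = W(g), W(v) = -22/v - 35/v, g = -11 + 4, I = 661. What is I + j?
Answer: 4684/7 ≈ 669.14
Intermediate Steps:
g = -7
W(v) = -57/v
j = 57/7 (j = -57/(-7) = -57*(-⅐) = 57/7 ≈ 8.1429)
I + j = 661 + 57/7 = 4684/7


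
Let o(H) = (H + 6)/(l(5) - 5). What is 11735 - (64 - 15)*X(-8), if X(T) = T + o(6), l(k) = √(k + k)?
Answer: 12323 + 196*√10/5 ≈ 12447.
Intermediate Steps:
l(k) = √2*√k (l(k) = √(2*k) = √2*√k)
o(H) = (6 + H)/(-5 + √10) (o(H) = (H + 6)/(√2*√5 - 5) = (6 + H)/(√10 - 5) = (6 + H)/(-5 + √10))
X(T) = -4 + T - 4*√10/5 (X(T) = T + (-2 - 2*√10/5 - ⅓*6 - 1/15*6*√10) = T + (-2 - 2*√10/5 - 2 - 2*√10/5) = T + (-4 - 4*√10/5) = -4 + T - 4*√10/5)
11735 - (64 - 15)*X(-8) = 11735 - (64 - 15)*(-4 - 8 - 4*√10/5) = 11735 - 49*(-12 - 4*√10/5) = 11735 - (-588 - 196*√10/5) = 11735 + (588 + 196*√10/5) = 12323 + 196*√10/5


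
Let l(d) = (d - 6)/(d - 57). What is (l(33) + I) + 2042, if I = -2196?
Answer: -1241/8 ≈ -155.13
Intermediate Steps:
l(d) = (-6 + d)/(-57 + d)
(l(33) + I) + 2042 = ((-6 + 33)/(-57 + 33) - 2196) + 2042 = (27/(-24) - 2196) + 2042 = (-1/24*27 - 2196) + 2042 = (-9/8 - 2196) + 2042 = -17577/8 + 2042 = -1241/8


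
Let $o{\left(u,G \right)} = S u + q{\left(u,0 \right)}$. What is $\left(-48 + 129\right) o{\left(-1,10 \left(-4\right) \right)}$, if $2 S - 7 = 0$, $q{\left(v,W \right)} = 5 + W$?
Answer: $\frac{243}{2} \approx 121.5$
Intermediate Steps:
$S = \frac{7}{2}$ ($S = \frac{7}{2} + \frac{1}{2} \cdot 0 = \frac{7}{2} + 0 = \frac{7}{2} \approx 3.5$)
$o{\left(u,G \right)} = 5 + \frac{7 u}{2}$ ($o{\left(u,G \right)} = \frac{7 u}{2} + \left(5 + 0\right) = \frac{7 u}{2} + 5 = 5 + \frac{7 u}{2}$)
$\left(-48 + 129\right) o{\left(-1,10 \left(-4\right) \right)} = \left(-48 + 129\right) \left(5 + \frac{7}{2} \left(-1\right)\right) = 81 \left(5 - \frac{7}{2}\right) = 81 \cdot \frac{3}{2} = \frac{243}{2}$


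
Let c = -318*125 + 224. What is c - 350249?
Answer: -389775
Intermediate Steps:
c = -39526 (c = -39750 + 224 = -39526)
c - 350249 = -39526 - 350249 = -389775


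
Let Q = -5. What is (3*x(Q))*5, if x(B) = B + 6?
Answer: 15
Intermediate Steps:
x(B) = 6 + B
(3*x(Q))*5 = (3*(6 - 5))*5 = (3*1)*5 = 3*5 = 15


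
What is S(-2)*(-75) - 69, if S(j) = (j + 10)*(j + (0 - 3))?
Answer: 2931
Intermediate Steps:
S(j) = (-3 + j)*(10 + j) (S(j) = (10 + j)*(j - 3) = (10 + j)*(-3 + j) = (-3 + j)*(10 + j))
S(-2)*(-75) - 69 = (-30 + (-2)**2 + 7*(-2))*(-75) - 69 = (-30 + 4 - 14)*(-75) - 69 = -40*(-75) - 69 = 3000 - 69 = 2931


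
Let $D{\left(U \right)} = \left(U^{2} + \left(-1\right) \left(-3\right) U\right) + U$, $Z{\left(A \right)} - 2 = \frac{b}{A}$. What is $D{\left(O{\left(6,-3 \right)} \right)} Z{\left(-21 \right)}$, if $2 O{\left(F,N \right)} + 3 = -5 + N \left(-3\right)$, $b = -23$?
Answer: $\frac{195}{28} \approx 6.9643$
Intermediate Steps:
$O{\left(F,N \right)} = -4 - \frac{3 N}{2}$ ($O{\left(F,N \right)} = - \frac{3}{2} + \frac{-5 + N \left(-3\right)}{2} = - \frac{3}{2} + \frac{-5 - 3 N}{2} = - \frac{3}{2} - \left(\frac{5}{2} + \frac{3 N}{2}\right) = -4 - \frac{3 N}{2}$)
$Z{\left(A \right)} = 2 - \frac{23}{A}$
$D{\left(U \right)} = U^{2} + 4 U$ ($D{\left(U \right)} = \left(U^{2} + 3 U\right) + U = U^{2} + 4 U$)
$D{\left(O{\left(6,-3 \right)} \right)} Z{\left(-21 \right)} = \left(-4 - - \frac{9}{2}\right) \left(4 - - \frac{1}{2}\right) \left(2 - \frac{23}{-21}\right) = \left(-4 + \frac{9}{2}\right) \left(4 + \left(-4 + \frac{9}{2}\right)\right) \left(2 - - \frac{23}{21}\right) = \frac{4 + \frac{1}{2}}{2} \left(2 + \frac{23}{21}\right) = \frac{1}{2} \cdot \frac{9}{2} \cdot \frac{65}{21} = \frac{9}{4} \cdot \frac{65}{21} = \frac{195}{28}$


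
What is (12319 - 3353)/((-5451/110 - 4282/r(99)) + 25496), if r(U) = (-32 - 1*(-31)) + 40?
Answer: 38464140/108694231 ≈ 0.35387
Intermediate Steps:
r(U) = 39 (r(U) = (-32 + 31) + 40 = -1 + 40 = 39)
(12319 - 3353)/((-5451/110 - 4282/r(99)) + 25496) = (12319 - 3353)/((-5451/110 - 4282/39) + 25496) = 8966/((-5451*1/110 - 4282*1/39) + 25496) = 8966/((-5451/110 - 4282/39) + 25496) = 8966/(-683609/4290 + 25496) = 8966/(108694231/4290) = 8966*(4290/108694231) = 38464140/108694231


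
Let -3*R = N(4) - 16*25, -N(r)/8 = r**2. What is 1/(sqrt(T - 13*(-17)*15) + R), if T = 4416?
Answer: 176/23245 - 3*sqrt(859)/23245 ≈ 0.0037889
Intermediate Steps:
N(r) = -8*r**2
R = 176 (R = -(-8*4**2 - 16*25)/3 = -(-8*16 - 400)/3 = -(-128 - 400)/3 = -1/3*(-528) = 176)
1/(sqrt(T - 13*(-17)*15) + R) = 1/(sqrt(4416 - 13*(-17)*15) + 176) = 1/(sqrt(4416 + 221*15) + 176) = 1/(sqrt(4416 + 3315) + 176) = 1/(sqrt(7731) + 176) = 1/(3*sqrt(859) + 176) = 1/(176 + 3*sqrt(859))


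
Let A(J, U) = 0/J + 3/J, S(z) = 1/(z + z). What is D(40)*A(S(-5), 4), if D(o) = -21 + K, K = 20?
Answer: 30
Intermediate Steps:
D(o) = -1 (D(o) = -21 + 20 = -1)
S(z) = 1/(2*z)
A(J, U) = 3/J (A(J, U) = 0 + 3/J = 3/J)
D(40)*A(S(-5), 4) = -3/((½)/(-5)) = -3/((½)*(-⅕)) = -3/(-⅒) = -3*(-10) = -1*(-30) = 30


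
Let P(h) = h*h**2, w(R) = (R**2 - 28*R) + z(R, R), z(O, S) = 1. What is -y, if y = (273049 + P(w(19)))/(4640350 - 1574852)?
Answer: 4639951/3065498 ≈ 1.5136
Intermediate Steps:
w(R) = 1 + R**2 - 28*R (w(R) = (R**2 - 28*R) + 1 = 1 + R**2 - 28*R)
P(h) = h**3
y = -4639951/3065498 (y = (273049 + (1 + 19**2 - 28*19)**3)/(4640350 - 1574852) = (273049 + (1 + 361 - 532)**3)/3065498 = (273049 + (-170)**3)*(1/3065498) = (273049 - 4913000)*(1/3065498) = -4639951*1/3065498 = -4639951/3065498 ≈ -1.5136)
-y = -1*(-4639951/3065498) = 4639951/3065498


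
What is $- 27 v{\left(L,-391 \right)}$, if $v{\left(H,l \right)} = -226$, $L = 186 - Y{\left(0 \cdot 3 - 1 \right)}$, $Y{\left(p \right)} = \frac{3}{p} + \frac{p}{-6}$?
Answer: $6102$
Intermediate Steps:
$Y{\left(p \right)} = \frac{3}{p} - \frac{p}{6}$ ($Y{\left(p \right)} = \frac{3}{p} + p \left(- \frac{1}{6}\right) = \frac{3}{p} - \frac{p}{6}$)
$L = \frac{1133}{6}$ ($L = 186 - \left(\frac{3}{0 \cdot 3 - 1} - \frac{0 \cdot 3 - 1}{6}\right) = 186 - \left(\frac{3}{0 - 1} - \frac{0 - 1}{6}\right) = 186 - \left(\frac{3}{-1} - - \frac{1}{6}\right) = 186 - \left(3 \left(-1\right) + \frac{1}{6}\right) = 186 - \left(-3 + \frac{1}{6}\right) = 186 - - \frac{17}{6} = 186 + \frac{17}{6} = \frac{1133}{6} \approx 188.83$)
$- 27 v{\left(L,-391 \right)} = \left(-27\right) \left(-226\right) = 6102$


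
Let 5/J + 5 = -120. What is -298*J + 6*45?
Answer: 7048/25 ≈ 281.92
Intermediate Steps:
J = -1/25 (J = 5/(-5 - 120) = 5/(-125) = 5*(-1/125) = -1/25 ≈ -0.040000)
-298*J + 6*45 = -298*(-1/25) + 6*45 = 298/25 + 270 = 7048/25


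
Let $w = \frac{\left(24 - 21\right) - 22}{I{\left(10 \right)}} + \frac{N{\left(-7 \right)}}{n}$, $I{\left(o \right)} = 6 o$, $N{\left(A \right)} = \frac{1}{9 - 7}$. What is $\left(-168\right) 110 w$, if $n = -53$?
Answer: $\frac{319396}{53} \approx 6026.3$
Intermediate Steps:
$N{\left(A \right)} = \frac{1}{2}$
$w = - \frac{1037}{3180}$ ($w = \frac{\left(24 - 21\right) - 22}{6 \cdot 10} + \frac{1}{2 \left(-53\right)} = \frac{3 - 22}{60} + \frac{1}{2} \left(- \frac{1}{53}\right) = \left(-19\right) \frac{1}{60} - \frac{1}{106} = - \frac{19}{60} - \frac{1}{106} = - \frac{1037}{3180} \approx -0.3261$)
$\left(-168\right) 110 w = \left(-168\right) 110 \left(- \frac{1037}{3180}\right) = \left(-18480\right) \left(- \frac{1037}{3180}\right) = \frac{319396}{53}$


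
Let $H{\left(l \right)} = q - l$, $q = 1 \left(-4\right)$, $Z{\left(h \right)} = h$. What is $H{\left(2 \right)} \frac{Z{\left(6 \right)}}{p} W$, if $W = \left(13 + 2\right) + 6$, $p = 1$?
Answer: $-756$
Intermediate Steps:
$q = -4$
$H{\left(l \right)} = -4 - l$
$W = 21$ ($W = 15 + 6 = 21$)
$H{\left(2 \right)} \frac{Z{\left(6 \right)}}{p} W = \left(-4 - 2\right) \frac{6}{1} \cdot 21 = \left(-4 - 2\right) 6 \cdot 1 \cdot 21 = \left(-6\right) 6 \cdot 21 = \left(-36\right) 21 = -756$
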